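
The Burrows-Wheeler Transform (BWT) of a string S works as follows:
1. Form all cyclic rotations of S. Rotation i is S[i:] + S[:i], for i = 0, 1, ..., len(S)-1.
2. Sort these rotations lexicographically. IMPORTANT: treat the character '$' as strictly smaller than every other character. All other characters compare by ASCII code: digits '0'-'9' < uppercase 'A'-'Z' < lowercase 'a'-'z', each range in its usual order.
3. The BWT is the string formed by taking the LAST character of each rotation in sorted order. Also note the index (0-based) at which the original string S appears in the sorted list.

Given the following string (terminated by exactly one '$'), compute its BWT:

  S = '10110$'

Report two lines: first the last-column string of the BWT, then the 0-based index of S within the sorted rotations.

Answer: 0111$0
4

Derivation:
All 6 rotations (rotation i = S[i:]+S[:i]):
  rot[0] = 10110$
  rot[1] = 0110$1
  rot[2] = 110$10
  rot[3] = 10$101
  rot[4] = 0$1011
  rot[5] = $10110
Sorted (with $ < everything):
  sorted[0] = $10110  (last char: '0')
  sorted[1] = 0$1011  (last char: '1')
  sorted[2] = 0110$1  (last char: '1')
  sorted[3] = 10$101  (last char: '1')
  sorted[4] = 10110$  (last char: '$')
  sorted[5] = 110$10  (last char: '0')
Last column: 0111$0
Original string S is at sorted index 4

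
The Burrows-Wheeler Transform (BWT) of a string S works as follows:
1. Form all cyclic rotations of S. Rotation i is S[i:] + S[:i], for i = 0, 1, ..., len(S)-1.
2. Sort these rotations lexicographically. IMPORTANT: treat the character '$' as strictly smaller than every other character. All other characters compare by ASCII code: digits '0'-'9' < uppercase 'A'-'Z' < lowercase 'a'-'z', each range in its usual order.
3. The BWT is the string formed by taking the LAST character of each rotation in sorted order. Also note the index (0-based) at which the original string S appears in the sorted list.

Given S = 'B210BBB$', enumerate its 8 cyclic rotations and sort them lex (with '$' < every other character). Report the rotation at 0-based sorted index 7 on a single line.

Answer: BBB$B210

Derivation:
All 8 rotations (rotation i = S[i:]+S[:i]):
  rot[0] = B210BBB$
  rot[1] = 210BBB$B
  rot[2] = 10BBB$B2
  rot[3] = 0BBB$B21
  rot[4] = BBB$B210
  rot[5] = BB$B210B
  rot[6] = B$B210BB
  rot[7] = $B210BBB
Sorted (with $ < everything):
  sorted[0] = $B210BBB
  sorted[1] = 0BBB$B21
  sorted[2] = 10BBB$B2
  sorted[3] = 210BBB$B
  sorted[4] = B$B210BB
  sorted[5] = B210BBB$
  sorted[6] = BB$B210B
  sorted[7] = BBB$B210
sorted[7] = BBB$B210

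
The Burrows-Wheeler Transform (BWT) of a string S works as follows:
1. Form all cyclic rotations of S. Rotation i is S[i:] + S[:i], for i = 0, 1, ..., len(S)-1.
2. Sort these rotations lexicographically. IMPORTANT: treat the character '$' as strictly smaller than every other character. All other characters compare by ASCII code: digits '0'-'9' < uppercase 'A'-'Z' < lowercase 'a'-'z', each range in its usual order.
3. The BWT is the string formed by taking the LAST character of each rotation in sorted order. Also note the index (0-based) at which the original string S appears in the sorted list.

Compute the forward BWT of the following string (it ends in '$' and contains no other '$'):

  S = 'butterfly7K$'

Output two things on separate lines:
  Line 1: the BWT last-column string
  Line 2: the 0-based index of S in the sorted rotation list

Answer: Ky7$trfetubl
3

Derivation:
All 12 rotations (rotation i = S[i:]+S[:i]):
  rot[0] = butterfly7K$
  rot[1] = utterfly7K$b
  rot[2] = tterfly7K$bu
  rot[3] = terfly7K$but
  rot[4] = erfly7K$butt
  rot[5] = rfly7K$butte
  rot[6] = fly7K$butter
  rot[7] = ly7K$butterf
  rot[8] = y7K$butterfl
  rot[9] = 7K$butterfly
  rot[10] = K$butterfly7
  rot[11] = $butterfly7K
Sorted (with $ < everything):
  sorted[0] = $butterfly7K  (last char: 'K')
  sorted[1] = 7K$butterfly  (last char: 'y')
  sorted[2] = K$butterfly7  (last char: '7')
  sorted[3] = butterfly7K$  (last char: '$')
  sorted[4] = erfly7K$butt  (last char: 't')
  sorted[5] = fly7K$butter  (last char: 'r')
  sorted[6] = ly7K$butterf  (last char: 'f')
  sorted[7] = rfly7K$butte  (last char: 'e')
  sorted[8] = terfly7K$but  (last char: 't')
  sorted[9] = tterfly7K$bu  (last char: 'u')
  sorted[10] = utterfly7K$b  (last char: 'b')
  sorted[11] = y7K$butterfl  (last char: 'l')
Last column: Ky7$trfetubl
Original string S is at sorted index 3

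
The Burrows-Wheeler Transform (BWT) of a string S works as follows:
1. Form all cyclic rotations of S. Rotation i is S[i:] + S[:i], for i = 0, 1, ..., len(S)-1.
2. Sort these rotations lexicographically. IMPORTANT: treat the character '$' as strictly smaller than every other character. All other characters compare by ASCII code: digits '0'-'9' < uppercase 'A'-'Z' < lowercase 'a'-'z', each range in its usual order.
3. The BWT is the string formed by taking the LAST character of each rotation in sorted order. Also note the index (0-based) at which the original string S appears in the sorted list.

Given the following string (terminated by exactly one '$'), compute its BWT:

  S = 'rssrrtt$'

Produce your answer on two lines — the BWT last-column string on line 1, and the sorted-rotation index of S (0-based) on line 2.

Answer: ts$rsrtr
2

Derivation:
All 8 rotations (rotation i = S[i:]+S[:i]):
  rot[0] = rssrrtt$
  rot[1] = ssrrtt$r
  rot[2] = srrtt$rs
  rot[3] = rrtt$rss
  rot[4] = rtt$rssr
  rot[5] = tt$rssrr
  rot[6] = t$rssrrt
  rot[7] = $rssrrtt
Sorted (with $ < everything):
  sorted[0] = $rssrrtt  (last char: 't')
  sorted[1] = rrtt$rss  (last char: 's')
  sorted[2] = rssrrtt$  (last char: '$')
  sorted[3] = rtt$rssr  (last char: 'r')
  sorted[4] = srrtt$rs  (last char: 's')
  sorted[5] = ssrrtt$r  (last char: 'r')
  sorted[6] = t$rssrrt  (last char: 't')
  sorted[7] = tt$rssrr  (last char: 'r')
Last column: ts$rsrtr
Original string S is at sorted index 2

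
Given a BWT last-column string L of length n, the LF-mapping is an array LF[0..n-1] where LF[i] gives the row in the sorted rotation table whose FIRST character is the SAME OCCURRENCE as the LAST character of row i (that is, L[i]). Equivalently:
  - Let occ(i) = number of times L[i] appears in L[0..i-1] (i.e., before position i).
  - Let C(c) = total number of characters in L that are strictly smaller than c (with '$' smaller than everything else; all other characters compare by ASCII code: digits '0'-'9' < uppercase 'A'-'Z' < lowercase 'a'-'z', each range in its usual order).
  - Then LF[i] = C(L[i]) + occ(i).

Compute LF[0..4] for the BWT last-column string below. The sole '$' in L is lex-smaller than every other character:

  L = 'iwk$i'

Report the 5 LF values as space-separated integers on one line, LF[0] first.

Char counts: '$':1, 'i':2, 'k':1, 'w':1
C (first-col start): C('$')=0, C('i')=1, C('k')=3, C('w')=4
L[0]='i': occ=0, LF[0]=C('i')+0=1+0=1
L[1]='w': occ=0, LF[1]=C('w')+0=4+0=4
L[2]='k': occ=0, LF[2]=C('k')+0=3+0=3
L[3]='$': occ=0, LF[3]=C('$')+0=0+0=0
L[4]='i': occ=1, LF[4]=C('i')+1=1+1=2

Answer: 1 4 3 0 2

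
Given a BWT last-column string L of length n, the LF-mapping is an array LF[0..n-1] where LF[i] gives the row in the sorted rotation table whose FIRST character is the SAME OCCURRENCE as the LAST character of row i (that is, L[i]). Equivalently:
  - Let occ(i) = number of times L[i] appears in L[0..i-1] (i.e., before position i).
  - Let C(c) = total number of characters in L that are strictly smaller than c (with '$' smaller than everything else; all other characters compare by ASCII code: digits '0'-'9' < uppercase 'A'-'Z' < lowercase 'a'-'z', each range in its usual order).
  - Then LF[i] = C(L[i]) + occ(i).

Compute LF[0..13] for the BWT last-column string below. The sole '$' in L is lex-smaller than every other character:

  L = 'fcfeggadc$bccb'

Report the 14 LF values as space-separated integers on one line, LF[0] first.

Char counts: '$':1, 'a':1, 'b':2, 'c':4, 'd':1, 'e':1, 'f':2, 'g':2
C (first-col start): C('$')=0, C('a')=1, C('b')=2, C('c')=4, C('d')=8, C('e')=9, C('f')=10, C('g')=12
L[0]='f': occ=0, LF[0]=C('f')+0=10+0=10
L[1]='c': occ=0, LF[1]=C('c')+0=4+0=4
L[2]='f': occ=1, LF[2]=C('f')+1=10+1=11
L[3]='e': occ=0, LF[3]=C('e')+0=9+0=9
L[4]='g': occ=0, LF[4]=C('g')+0=12+0=12
L[5]='g': occ=1, LF[5]=C('g')+1=12+1=13
L[6]='a': occ=0, LF[6]=C('a')+0=1+0=1
L[7]='d': occ=0, LF[7]=C('d')+0=8+0=8
L[8]='c': occ=1, LF[8]=C('c')+1=4+1=5
L[9]='$': occ=0, LF[9]=C('$')+0=0+0=0
L[10]='b': occ=0, LF[10]=C('b')+0=2+0=2
L[11]='c': occ=2, LF[11]=C('c')+2=4+2=6
L[12]='c': occ=3, LF[12]=C('c')+3=4+3=7
L[13]='b': occ=1, LF[13]=C('b')+1=2+1=3

Answer: 10 4 11 9 12 13 1 8 5 0 2 6 7 3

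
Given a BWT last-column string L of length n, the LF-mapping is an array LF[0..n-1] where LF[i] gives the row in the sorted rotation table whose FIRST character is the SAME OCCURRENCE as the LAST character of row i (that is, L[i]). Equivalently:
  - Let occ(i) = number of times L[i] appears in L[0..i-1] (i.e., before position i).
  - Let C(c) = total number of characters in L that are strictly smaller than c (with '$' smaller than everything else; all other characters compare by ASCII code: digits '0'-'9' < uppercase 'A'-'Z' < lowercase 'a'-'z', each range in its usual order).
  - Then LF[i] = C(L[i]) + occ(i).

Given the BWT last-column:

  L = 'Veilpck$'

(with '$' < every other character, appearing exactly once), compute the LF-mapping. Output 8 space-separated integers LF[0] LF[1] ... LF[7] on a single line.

Answer: 1 3 4 6 7 2 5 0

Derivation:
Char counts: '$':1, 'V':1, 'c':1, 'e':1, 'i':1, 'k':1, 'l':1, 'p':1
C (first-col start): C('$')=0, C('V')=1, C('c')=2, C('e')=3, C('i')=4, C('k')=5, C('l')=6, C('p')=7
L[0]='V': occ=0, LF[0]=C('V')+0=1+0=1
L[1]='e': occ=0, LF[1]=C('e')+0=3+0=3
L[2]='i': occ=0, LF[2]=C('i')+0=4+0=4
L[3]='l': occ=0, LF[3]=C('l')+0=6+0=6
L[4]='p': occ=0, LF[4]=C('p')+0=7+0=7
L[5]='c': occ=0, LF[5]=C('c')+0=2+0=2
L[6]='k': occ=0, LF[6]=C('k')+0=5+0=5
L[7]='$': occ=0, LF[7]=C('$')+0=0+0=0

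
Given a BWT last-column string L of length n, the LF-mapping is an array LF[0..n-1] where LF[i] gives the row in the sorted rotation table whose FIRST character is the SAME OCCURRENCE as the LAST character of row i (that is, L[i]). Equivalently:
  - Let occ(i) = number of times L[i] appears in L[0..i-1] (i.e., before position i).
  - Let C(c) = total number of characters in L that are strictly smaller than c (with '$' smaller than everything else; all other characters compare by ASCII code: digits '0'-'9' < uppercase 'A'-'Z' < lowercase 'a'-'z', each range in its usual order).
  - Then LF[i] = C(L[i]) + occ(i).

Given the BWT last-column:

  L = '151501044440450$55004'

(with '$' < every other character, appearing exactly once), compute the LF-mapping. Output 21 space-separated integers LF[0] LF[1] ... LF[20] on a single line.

Answer: 7 16 8 17 1 9 2 10 11 12 13 3 14 18 4 0 19 20 5 6 15

Derivation:
Char counts: '$':1, '0':6, '1':3, '4':6, '5':5
C (first-col start): C('$')=0, C('0')=1, C('1')=7, C('4')=10, C('5')=16
L[0]='1': occ=0, LF[0]=C('1')+0=7+0=7
L[1]='5': occ=0, LF[1]=C('5')+0=16+0=16
L[2]='1': occ=1, LF[2]=C('1')+1=7+1=8
L[3]='5': occ=1, LF[3]=C('5')+1=16+1=17
L[4]='0': occ=0, LF[4]=C('0')+0=1+0=1
L[5]='1': occ=2, LF[5]=C('1')+2=7+2=9
L[6]='0': occ=1, LF[6]=C('0')+1=1+1=2
L[7]='4': occ=0, LF[7]=C('4')+0=10+0=10
L[8]='4': occ=1, LF[8]=C('4')+1=10+1=11
L[9]='4': occ=2, LF[9]=C('4')+2=10+2=12
L[10]='4': occ=3, LF[10]=C('4')+3=10+3=13
L[11]='0': occ=2, LF[11]=C('0')+2=1+2=3
L[12]='4': occ=4, LF[12]=C('4')+4=10+4=14
L[13]='5': occ=2, LF[13]=C('5')+2=16+2=18
L[14]='0': occ=3, LF[14]=C('0')+3=1+3=4
L[15]='$': occ=0, LF[15]=C('$')+0=0+0=0
L[16]='5': occ=3, LF[16]=C('5')+3=16+3=19
L[17]='5': occ=4, LF[17]=C('5')+4=16+4=20
L[18]='0': occ=4, LF[18]=C('0')+4=1+4=5
L[19]='0': occ=5, LF[19]=C('0')+5=1+5=6
L[20]='4': occ=5, LF[20]=C('4')+5=10+5=15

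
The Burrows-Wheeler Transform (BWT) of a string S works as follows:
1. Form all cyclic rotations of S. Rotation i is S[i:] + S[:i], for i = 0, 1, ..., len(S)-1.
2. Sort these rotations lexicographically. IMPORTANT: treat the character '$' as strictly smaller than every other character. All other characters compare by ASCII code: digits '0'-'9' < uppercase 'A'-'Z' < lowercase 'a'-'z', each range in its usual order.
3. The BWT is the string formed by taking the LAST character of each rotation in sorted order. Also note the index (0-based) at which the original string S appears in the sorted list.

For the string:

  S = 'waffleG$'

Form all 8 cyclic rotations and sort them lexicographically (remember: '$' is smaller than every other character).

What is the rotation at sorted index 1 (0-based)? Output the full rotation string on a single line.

Answer: G$waffle

Derivation:
All 8 rotations (rotation i = S[i:]+S[:i]):
  rot[0] = waffleG$
  rot[1] = affleG$w
  rot[2] = ffleG$wa
  rot[3] = fleG$waf
  rot[4] = leG$waff
  rot[5] = eG$waffl
  rot[6] = G$waffle
  rot[7] = $waffleG
Sorted (with $ < everything):
  sorted[0] = $waffleG
  sorted[1] = G$waffle
  sorted[2] = affleG$w
  sorted[3] = eG$waffl
  sorted[4] = ffleG$wa
  sorted[5] = fleG$waf
  sorted[6] = leG$waff
  sorted[7] = waffleG$
sorted[1] = G$waffle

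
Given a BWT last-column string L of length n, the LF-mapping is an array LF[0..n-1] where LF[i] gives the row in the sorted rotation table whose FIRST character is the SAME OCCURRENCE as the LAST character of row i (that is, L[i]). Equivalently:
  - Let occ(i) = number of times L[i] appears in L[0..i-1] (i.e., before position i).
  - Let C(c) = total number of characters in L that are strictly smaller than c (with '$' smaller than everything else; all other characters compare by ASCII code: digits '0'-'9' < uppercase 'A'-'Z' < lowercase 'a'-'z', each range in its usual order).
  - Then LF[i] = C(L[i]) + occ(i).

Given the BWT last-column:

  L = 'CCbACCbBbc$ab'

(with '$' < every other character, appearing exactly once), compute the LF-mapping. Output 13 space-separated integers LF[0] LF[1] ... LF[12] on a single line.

Char counts: '$':1, 'A':1, 'B':1, 'C':4, 'a':1, 'b':4, 'c':1
C (first-col start): C('$')=0, C('A')=1, C('B')=2, C('C')=3, C('a')=7, C('b')=8, C('c')=12
L[0]='C': occ=0, LF[0]=C('C')+0=3+0=3
L[1]='C': occ=1, LF[1]=C('C')+1=3+1=4
L[2]='b': occ=0, LF[2]=C('b')+0=8+0=8
L[3]='A': occ=0, LF[3]=C('A')+0=1+0=1
L[4]='C': occ=2, LF[4]=C('C')+2=3+2=5
L[5]='C': occ=3, LF[5]=C('C')+3=3+3=6
L[6]='b': occ=1, LF[6]=C('b')+1=8+1=9
L[7]='B': occ=0, LF[7]=C('B')+0=2+0=2
L[8]='b': occ=2, LF[8]=C('b')+2=8+2=10
L[9]='c': occ=0, LF[9]=C('c')+0=12+0=12
L[10]='$': occ=0, LF[10]=C('$')+0=0+0=0
L[11]='a': occ=0, LF[11]=C('a')+0=7+0=7
L[12]='b': occ=3, LF[12]=C('b')+3=8+3=11

Answer: 3 4 8 1 5 6 9 2 10 12 0 7 11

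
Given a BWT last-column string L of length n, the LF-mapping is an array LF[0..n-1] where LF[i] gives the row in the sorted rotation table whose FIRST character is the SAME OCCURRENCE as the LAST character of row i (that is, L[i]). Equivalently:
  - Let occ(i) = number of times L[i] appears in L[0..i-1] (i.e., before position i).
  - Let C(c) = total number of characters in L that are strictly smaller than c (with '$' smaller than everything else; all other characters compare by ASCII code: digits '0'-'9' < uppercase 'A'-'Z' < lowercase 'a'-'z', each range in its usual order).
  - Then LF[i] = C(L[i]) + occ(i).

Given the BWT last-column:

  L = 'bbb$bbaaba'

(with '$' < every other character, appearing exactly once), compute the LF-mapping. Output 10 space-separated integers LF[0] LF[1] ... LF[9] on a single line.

Answer: 4 5 6 0 7 8 1 2 9 3

Derivation:
Char counts: '$':1, 'a':3, 'b':6
C (first-col start): C('$')=0, C('a')=1, C('b')=4
L[0]='b': occ=0, LF[0]=C('b')+0=4+0=4
L[1]='b': occ=1, LF[1]=C('b')+1=4+1=5
L[2]='b': occ=2, LF[2]=C('b')+2=4+2=6
L[3]='$': occ=0, LF[3]=C('$')+0=0+0=0
L[4]='b': occ=3, LF[4]=C('b')+3=4+3=7
L[5]='b': occ=4, LF[5]=C('b')+4=4+4=8
L[6]='a': occ=0, LF[6]=C('a')+0=1+0=1
L[7]='a': occ=1, LF[7]=C('a')+1=1+1=2
L[8]='b': occ=5, LF[8]=C('b')+5=4+5=9
L[9]='a': occ=2, LF[9]=C('a')+2=1+2=3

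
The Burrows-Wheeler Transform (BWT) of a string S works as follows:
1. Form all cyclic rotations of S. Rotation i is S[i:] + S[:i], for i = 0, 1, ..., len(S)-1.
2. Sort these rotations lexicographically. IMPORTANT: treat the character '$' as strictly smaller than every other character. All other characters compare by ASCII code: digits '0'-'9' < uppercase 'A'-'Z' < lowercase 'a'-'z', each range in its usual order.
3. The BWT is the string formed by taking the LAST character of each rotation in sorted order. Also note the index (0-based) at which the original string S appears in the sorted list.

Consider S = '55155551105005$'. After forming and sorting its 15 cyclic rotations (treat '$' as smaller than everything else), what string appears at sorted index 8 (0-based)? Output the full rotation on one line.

Answer: 5005$5515555110

Derivation:
All 15 rotations (rotation i = S[i:]+S[:i]):
  rot[0] = 55155551105005$
  rot[1] = 5155551105005$5
  rot[2] = 155551105005$55
  rot[3] = 55551105005$551
  rot[4] = 5551105005$5515
  rot[5] = 551105005$55155
  rot[6] = 51105005$551555
  rot[7] = 1105005$5515555
  rot[8] = 105005$55155551
  rot[9] = 05005$551555511
  rot[10] = 5005$5515555110
  rot[11] = 005$55155551105
  rot[12] = 05$551555511050
  rot[13] = 5$5515555110500
  rot[14] = $55155551105005
Sorted (with $ < everything):
  sorted[0] = $55155551105005
  sorted[1] = 005$55155551105
  sorted[2] = 05$551555511050
  sorted[3] = 05005$551555511
  sorted[4] = 105005$55155551
  sorted[5] = 1105005$5515555
  sorted[6] = 155551105005$55
  sorted[7] = 5$5515555110500
  sorted[8] = 5005$5515555110
  sorted[9] = 51105005$551555
  sorted[10] = 5155551105005$5
  sorted[11] = 551105005$55155
  sorted[12] = 55155551105005$
  sorted[13] = 5551105005$5515
  sorted[14] = 55551105005$551
sorted[8] = 5005$5515555110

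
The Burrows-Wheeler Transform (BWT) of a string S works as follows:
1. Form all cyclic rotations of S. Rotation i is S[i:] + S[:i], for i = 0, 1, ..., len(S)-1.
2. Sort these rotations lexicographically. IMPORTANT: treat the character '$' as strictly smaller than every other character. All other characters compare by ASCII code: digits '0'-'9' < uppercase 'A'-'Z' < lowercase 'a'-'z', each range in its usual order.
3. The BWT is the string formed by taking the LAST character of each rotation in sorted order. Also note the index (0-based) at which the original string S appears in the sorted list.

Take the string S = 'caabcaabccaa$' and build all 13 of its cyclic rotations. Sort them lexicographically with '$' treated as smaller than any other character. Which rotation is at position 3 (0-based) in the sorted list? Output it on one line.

Answer: aabcaabccaa$c

Derivation:
All 13 rotations (rotation i = S[i:]+S[:i]):
  rot[0] = caabcaabccaa$
  rot[1] = aabcaabccaa$c
  rot[2] = abcaabccaa$ca
  rot[3] = bcaabccaa$caa
  rot[4] = caabccaa$caab
  rot[5] = aabccaa$caabc
  rot[6] = abccaa$caabca
  rot[7] = bccaa$caabcaa
  rot[8] = ccaa$caabcaab
  rot[9] = caa$caabcaabc
  rot[10] = aa$caabcaabcc
  rot[11] = a$caabcaabcca
  rot[12] = $caabcaabccaa
Sorted (with $ < everything):
  sorted[0] = $caabcaabccaa
  sorted[1] = a$caabcaabcca
  sorted[2] = aa$caabcaabcc
  sorted[3] = aabcaabccaa$c
  sorted[4] = aabccaa$caabc
  sorted[5] = abcaabccaa$ca
  sorted[6] = abccaa$caabca
  sorted[7] = bcaabccaa$caa
  sorted[8] = bccaa$caabcaa
  sorted[9] = caa$caabcaabc
  sorted[10] = caabcaabccaa$
  sorted[11] = caabccaa$caab
  sorted[12] = ccaa$caabcaab
sorted[3] = aabcaabccaa$c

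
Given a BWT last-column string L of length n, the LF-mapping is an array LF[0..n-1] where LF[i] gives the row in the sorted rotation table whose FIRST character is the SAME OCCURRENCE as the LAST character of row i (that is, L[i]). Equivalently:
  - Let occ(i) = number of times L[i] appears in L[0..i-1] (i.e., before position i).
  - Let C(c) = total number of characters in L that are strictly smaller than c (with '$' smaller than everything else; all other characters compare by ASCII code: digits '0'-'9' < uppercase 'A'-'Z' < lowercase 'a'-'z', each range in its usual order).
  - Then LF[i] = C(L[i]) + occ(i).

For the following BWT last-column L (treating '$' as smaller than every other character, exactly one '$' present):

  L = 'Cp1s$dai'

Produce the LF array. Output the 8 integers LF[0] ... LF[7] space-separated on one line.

Char counts: '$':1, '1':1, 'C':1, 'a':1, 'd':1, 'i':1, 'p':1, 's':1
C (first-col start): C('$')=0, C('1')=1, C('C')=2, C('a')=3, C('d')=4, C('i')=5, C('p')=6, C('s')=7
L[0]='C': occ=0, LF[0]=C('C')+0=2+0=2
L[1]='p': occ=0, LF[1]=C('p')+0=6+0=6
L[2]='1': occ=0, LF[2]=C('1')+0=1+0=1
L[3]='s': occ=0, LF[3]=C('s')+0=7+0=7
L[4]='$': occ=0, LF[4]=C('$')+0=0+0=0
L[5]='d': occ=0, LF[5]=C('d')+0=4+0=4
L[6]='a': occ=0, LF[6]=C('a')+0=3+0=3
L[7]='i': occ=0, LF[7]=C('i')+0=5+0=5

Answer: 2 6 1 7 0 4 3 5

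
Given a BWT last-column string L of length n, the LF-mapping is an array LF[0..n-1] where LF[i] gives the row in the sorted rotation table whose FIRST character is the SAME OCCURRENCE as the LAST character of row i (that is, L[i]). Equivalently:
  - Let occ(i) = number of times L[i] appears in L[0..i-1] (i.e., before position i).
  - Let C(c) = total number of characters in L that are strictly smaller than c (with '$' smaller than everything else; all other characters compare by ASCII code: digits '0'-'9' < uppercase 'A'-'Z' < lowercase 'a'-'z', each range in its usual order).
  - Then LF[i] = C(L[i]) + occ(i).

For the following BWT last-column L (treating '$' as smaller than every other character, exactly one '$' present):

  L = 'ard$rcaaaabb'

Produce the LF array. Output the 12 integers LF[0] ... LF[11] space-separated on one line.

Answer: 1 10 9 0 11 8 2 3 4 5 6 7

Derivation:
Char counts: '$':1, 'a':5, 'b':2, 'c':1, 'd':1, 'r':2
C (first-col start): C('$')=0, C('a')=1, C('b')=6, C('c')=8, C('d')=9, C('r')=10
L[0]='a': occ=0, LF[0]=C('a')+0=1+0=1
L[1]='r': occ=0, LF[1]=C('r')+0=10+0=10
L[2]='d': occ=0, LF[2]=C('d')+0=9+0=9
L[3]='$': occ=0, LF[3]=C('$')+0=0+0=0
L[4]='r': occ=1, LF[4]=C('r')+1=10+1=11
L[5]='c': occ=0, LF[5]=C('c')+0=8+0=8
L[6]='a': occ=1, LF[6]=C('a')+1=1+1=2
L[7]='a': occ=2, LF[7]=C('a')+2=1+2=3
L[8]='a': occ=3, LF[8]=C('a')+3=1+3=4
L[9]='a': occ=4, LF[9]=C('a')+4=1+4=5
L[10]='b': occ=0, LF[10]=C('b')+0=6+0=6
L[11]='b': occ=1, LF[11]=C('b')+1=6+1=7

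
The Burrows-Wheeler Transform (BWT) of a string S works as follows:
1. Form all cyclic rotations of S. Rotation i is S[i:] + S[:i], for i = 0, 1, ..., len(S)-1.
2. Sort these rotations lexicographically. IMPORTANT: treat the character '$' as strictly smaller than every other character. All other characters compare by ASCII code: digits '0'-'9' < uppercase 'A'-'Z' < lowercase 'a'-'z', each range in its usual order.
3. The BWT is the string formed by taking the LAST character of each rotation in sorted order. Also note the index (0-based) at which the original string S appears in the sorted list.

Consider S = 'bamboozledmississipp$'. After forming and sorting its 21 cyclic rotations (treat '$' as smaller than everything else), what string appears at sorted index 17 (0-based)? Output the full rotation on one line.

Answer: sissipp$bamboozledmis

Derivation:
All 21 rotations (rotation i = S[i:]+S[:i]):
  rot[0] = bamboozledmississipp$
  rot[1] = amboozledmississipp$b
  rot[2] = mboozledmississipp$ba
  rot[3] = boozledmississipp$bam
  rot[4] = oozledmississipp$bamb
  rot[5] = ozledmississipp$bambo
  rot[6] = zledmississipp$bamboo
  rot[7] = ledmississipp$bambooz
  rot[8] = edmississipp$bamboozl
  rot[9] = dmississipp$bamboozle
  rot[10] = mississipp$bamboozled
  rot[11] = ississipp$bamboozledm
  rot[12] = ssissipp$bamboozledmi
  rot[13] = sissipp$bamboozledmis
  rot[14] = issipp$bamboozledmiss
  rot[15] = ssipp$bamboozledmissi
  rot[16] = sipp$bamboozledmissis
  rot[17] = ipp$bamboozledmississ
  rot[18] = pp$bamboozledmississi
  rot[19] = p$bamboozledmississip
  rot[20] = $bamboozledmississipp
Sorted (with $ < everything):
  sorted[0] = $bamboozledmississipp
  sorted[1] = amboozledmississipp$b
  sorted[2] = bamboozledmississipp$
  sorted[3] = boozledmississipp$bam
  sorted[4] = dmississipp$bamboozle
  sorted[5] = edmississipp$bamboozl
  sorted[6] = ipp$bamboozledmississ
  sorted[7] = issipp$bamboozledmiss
  sorted[8] = ississipp$bamboozledm
  sorted[9] = ledmississipp$bambooz
  sorted[10] = mboozledmississipp$ba
  sorted[11] = mississipp$bamboozled
  sorted[12] = oozledmississipp$bamb
  sorted[13] = ozledmississipp$bambo
  sorted[14] = p$bamboozledmississip
  sorted[15] = pp$bamboozledmississi
  sorted[16] = sipp$bamboozledmissis
  sorted[17] = sissipp$bamboozledmis
  sorted[18] = ssipp$bamboozledmissi
  sorted[19] = ssissipp$bamboozledmi
  sorted[20] = zledmississipp$bamboo
sorted[17] = sissipp$bamboozledmis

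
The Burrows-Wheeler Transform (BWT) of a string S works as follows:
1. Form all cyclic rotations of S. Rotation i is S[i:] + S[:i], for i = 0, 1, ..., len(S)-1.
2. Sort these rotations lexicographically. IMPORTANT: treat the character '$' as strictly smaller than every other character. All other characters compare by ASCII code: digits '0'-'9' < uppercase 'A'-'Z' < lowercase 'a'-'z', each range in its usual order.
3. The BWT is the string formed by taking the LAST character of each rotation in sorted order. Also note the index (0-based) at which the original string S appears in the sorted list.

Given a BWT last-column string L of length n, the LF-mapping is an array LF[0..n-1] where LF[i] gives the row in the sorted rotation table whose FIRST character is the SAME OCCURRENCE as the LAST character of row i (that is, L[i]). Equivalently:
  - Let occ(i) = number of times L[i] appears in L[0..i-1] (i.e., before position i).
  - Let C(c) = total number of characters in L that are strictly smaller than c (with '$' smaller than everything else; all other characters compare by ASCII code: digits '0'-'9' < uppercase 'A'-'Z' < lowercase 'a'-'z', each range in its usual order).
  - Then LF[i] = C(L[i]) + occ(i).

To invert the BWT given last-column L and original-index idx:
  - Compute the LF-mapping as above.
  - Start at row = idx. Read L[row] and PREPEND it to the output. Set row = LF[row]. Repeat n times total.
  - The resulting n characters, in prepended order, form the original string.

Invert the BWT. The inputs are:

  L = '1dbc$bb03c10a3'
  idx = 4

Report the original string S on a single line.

LF mapping: 3 13 8 11 0 9 10 1 5 12 4 2 7 6
Walk LF starting at row 4, prepending L[row]:
  step 1: row=4, L[4]='$', prepend. Next row=LF[4]=0
  step 2: row=0, L[0]='1', prepend. Next row=LF[0]=3
  step 3: row=3, L[3]='c', prepend. Next row=LF[3]=11
  step 4: row=11, L[11]='0', prepend. Next row=LF[11]=2
  step 5: row=2, L[2]='b', prepend. Next row=LF[2]=8
  step 6: row=8, L[8]='3', prepend. Next row=LF[8]=5
  step 7: row=5, L[5]='b', prepend. Next row=LF[5]=9
  step 8: row=9, L[9]='c', prepend. Next row=LF[9]=12
  step 9: row=12, L[12]='a', prepend. Next row=LF[12]=7
  step 10: row=7, L[7]='0', prepend. Next row=LF[7]=1
  step 11: row=1, L[1]='d', prepend. Next row=LF[1]=13
  step 12: row=13, L[13]='3', prepend. Next row=LF[13]=6
  step 13: row=6, L[6]='b', prepend. Next row=LF[6]=10
  step 14: row=10, L[10]='1', prepend. Next row=LF[10]=4
Reversed output: 1b3d0acb3b0c1$

Answer: 1b3d0acb3b0c1$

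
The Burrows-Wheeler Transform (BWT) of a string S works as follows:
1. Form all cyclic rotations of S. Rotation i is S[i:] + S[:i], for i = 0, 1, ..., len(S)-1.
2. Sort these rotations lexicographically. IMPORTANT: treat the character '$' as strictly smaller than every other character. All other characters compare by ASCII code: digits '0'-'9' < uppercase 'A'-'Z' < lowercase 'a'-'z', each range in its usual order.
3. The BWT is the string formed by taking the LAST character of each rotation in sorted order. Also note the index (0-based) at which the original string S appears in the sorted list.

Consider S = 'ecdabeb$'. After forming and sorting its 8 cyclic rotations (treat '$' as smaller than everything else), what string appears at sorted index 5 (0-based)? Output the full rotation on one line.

Answer: dabeb$ec

Derivation:
All 8 rotations (rotation i = S[i:]+S[:i]):
  rot[0] = ecdabeb$
  rot[1] = cdabeb$e
  rot[2] = dabeb$ec
  rot[3] = abeb$ecd
  rot[4] = beb$ecda
  rot[5] = eb$ecdab
  rot[6] = b$ecdabe
  rot[7] = $ecdabeb
Sorted (with $ < everything):
  sorted[0] = $ecdabeb
  sorted[1] = abeb$ecd
  sorted[2] = b$ecdabe
  sorted[3] = beb$ecda
  sorted[4] = cdabeb$e
  sorted[5] = dabeb$ec
  sorted[6] = eb$ecdab
  sorted[7] = ecdabeb$
sorted[5] = dabeb$ec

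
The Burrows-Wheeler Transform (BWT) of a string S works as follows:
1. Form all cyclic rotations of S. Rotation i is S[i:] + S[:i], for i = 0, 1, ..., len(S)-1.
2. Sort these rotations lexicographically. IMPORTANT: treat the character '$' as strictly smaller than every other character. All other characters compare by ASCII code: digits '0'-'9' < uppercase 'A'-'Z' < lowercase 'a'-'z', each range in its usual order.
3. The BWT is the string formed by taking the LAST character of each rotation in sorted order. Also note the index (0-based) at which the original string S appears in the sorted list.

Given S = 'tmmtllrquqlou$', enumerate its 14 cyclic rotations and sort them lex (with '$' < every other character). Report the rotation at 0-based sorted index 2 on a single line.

Answer: lou$tmmtllrquq

Derivation:
All 14 rotations (rotation i = S[i:]+S[:i]):
  rot[0] = tmmtllrquqlou$
  rot[1] = mmtllrquqlou$t
  rot[2] = mtllrquqlou$tm
  rot[3] = tllrquqlou$tmm
  rot[4] = llrquqlou$tmmt
  rot[5] = lrquqlou$tmmtl
  rot[6] = rquqlou$tmmtll
  rot[7] = quqlou$tmmtllr
  rot[8] = uqlou$tmmtllrq
  rot[9] = qlou$tmmtllrqu
  rot[10] = lou$tmmtllrquq
  rot[11] = ou$tmmtllrquql
  rot[12] = u$tmmtllrquqlo
  rot[13] = $tmmtllrquqlou
Sorted (with $ < everything):
  sorted[0] = $tmmtllrquqlou
  sorted[1] = llrquqlou$tmmt
  sorted[2] = lou$tmmtllrquq
  sorted[3] = lrquqlou$tmmtl
  sorted[4] = mmtllrquqlou$t
  sorted[5] = mtllrquqlou$tm
  sorted[6] = ou$tmmtllrquql
  sorted[7] = qlou$tmmtllrqu
  sorted[8] = quqlou$tmmtllr
  sorted[9] = rquqlou$tmmtll
  sorted[10] = tllrquqlou$tmm
  sorted[11] = tmmtllrquqlou$
  sorted[12] = u$tmmtllrquqlo
  sorted[13] = uqlou$tmmtllrq
sorted[2] = lou$tmmtllrquq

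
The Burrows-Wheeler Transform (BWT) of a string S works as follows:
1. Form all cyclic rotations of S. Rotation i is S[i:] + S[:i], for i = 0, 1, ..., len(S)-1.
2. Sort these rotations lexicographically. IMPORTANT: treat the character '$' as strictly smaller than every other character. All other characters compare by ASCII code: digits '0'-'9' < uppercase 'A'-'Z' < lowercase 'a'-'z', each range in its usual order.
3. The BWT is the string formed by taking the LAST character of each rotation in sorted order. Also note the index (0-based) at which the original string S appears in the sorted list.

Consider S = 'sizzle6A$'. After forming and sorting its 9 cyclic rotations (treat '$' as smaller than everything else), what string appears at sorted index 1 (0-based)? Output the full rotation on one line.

All 9 rotations (rotation i = S[i:]+S[:i]):
  rot[0] = sizzle6A$
  rot[1] = izzle6A$s
  rot[2] = zzle6A$si
  rot[3] = zle6A$siz
  rot[4] = le6A$sizz
  rot[5] = e6A$sizzl
  rot[6] = 6A$sizzle
  rot[7] = A$sizzle6
  rot[8] = $sizzle6A
Sorted (with $ < everything):
  sorted[0] = $sizzle6A
  sorted[1] = 6A$sizzle
  sorted[2] = A$sizzle6
  sorted[3] = e6A$sizzl
  sorted[4] = izzle6A$s
  sorted[5] = le6A$sizz
  sorted[6] = sizzle6A$
  sorted[7] = zle6A$siz
  sorted[8] = zzle6A$si
sorted[1] = 6A$sizzle

Answer: 6A$sizzle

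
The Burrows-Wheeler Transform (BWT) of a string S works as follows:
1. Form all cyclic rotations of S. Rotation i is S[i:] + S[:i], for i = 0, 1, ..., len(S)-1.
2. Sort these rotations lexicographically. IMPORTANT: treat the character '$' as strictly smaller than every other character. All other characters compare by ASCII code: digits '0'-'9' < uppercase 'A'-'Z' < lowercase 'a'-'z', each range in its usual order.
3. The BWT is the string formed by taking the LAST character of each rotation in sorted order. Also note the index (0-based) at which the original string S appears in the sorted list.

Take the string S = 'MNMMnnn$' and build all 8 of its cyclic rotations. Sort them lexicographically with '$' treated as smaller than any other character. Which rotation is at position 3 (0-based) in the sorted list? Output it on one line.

All 8 rotations (rotation i = S[i:]+S[:i]):
  rot[0] = MNMMnnn$
  rot[1] = NMMnnn$M
  rot[2] = MMnnn$MN
  rot[3] = Mnnn$MNM
  rot[4] = nnn$MNMM
  rot[5] = nn$MNMMn
  rot[6] = n$MNMMnn
  rot[7] = $MNMMnnn
Sorted (with $ < everything):
  sorted[0] = $MNMMnnn
  sorted[1] = MMnnn$MN
  sorted[2] = MNMMnnn$
  sorted[3] = Mnnn$MNM
  sorted[4] = NMMnnn$M
  sorted[5] = n$MNMMnn
  sorted[6] = nn$MNMMn
  sorted[7] = nnn$MNMM
sorted[3] = Mnnn$MNM

Answer: Mnnn$MNM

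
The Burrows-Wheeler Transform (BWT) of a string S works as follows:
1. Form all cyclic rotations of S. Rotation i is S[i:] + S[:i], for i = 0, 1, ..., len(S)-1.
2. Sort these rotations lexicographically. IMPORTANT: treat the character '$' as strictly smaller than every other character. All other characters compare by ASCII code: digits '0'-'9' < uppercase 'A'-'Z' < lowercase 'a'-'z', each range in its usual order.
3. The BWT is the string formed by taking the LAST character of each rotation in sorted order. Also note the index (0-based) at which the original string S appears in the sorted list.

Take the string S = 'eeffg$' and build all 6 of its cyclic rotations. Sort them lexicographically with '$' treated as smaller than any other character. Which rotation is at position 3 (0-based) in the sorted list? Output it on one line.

Answer: ffg$ee

Derivation:
All 6 rotations (rotation i = S[i:]+S[:i]):
  rot[0] = eeffg$
  rot[1] = effg$e
  rot[2] = ffg$ee
  rot[3] = fg$eef
  rot[4] = g$eeff
  rot[5] = $eeffg
Sorted (with $ < everything):
  sorted[0] = $eeffg
  sorted[1] = eeffg$
  sorted[2] = effg$e
  sorted[3] = ffg$ee
  sorted[4] = fg$eef
  sorted[5] = g$eeff
sorted[3] = ffg$ee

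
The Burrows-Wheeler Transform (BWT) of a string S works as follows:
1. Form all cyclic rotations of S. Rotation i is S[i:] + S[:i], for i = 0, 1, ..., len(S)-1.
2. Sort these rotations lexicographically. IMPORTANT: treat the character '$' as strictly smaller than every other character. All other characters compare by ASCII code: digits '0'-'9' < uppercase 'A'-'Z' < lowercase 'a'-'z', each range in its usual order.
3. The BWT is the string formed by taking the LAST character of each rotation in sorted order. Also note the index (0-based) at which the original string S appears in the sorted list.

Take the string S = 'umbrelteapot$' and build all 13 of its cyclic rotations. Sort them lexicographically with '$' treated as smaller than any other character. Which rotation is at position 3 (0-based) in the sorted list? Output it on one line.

All 13 rotations (rotation i = S[i:]+S[:i]):
  rot[0] = umbrelteapot$
  rot[1] = mbrelteapot$u
  rot[2] = brelteapot$um
  rot[3] = relteapot$umb
  rot[4] = elteapot$umbr
  rot[5] = lteapot$umbre
  rot[6] = teapot$umbrel
  rot[7] = eapot$umbrelt
  rot[8] = apot$umbrelte
  rot[9] = pot$umbreltea
  rot[10] = ot$umbrelteap
  rot[11] = t$umbrelteapo
  rot[12] = $umbrelteapot
Sorted (with $ < everything):
  sorted[0] = $umbrelteapot
  sorted[1] = apot$umbrelte
  sorted[2] = brelteapot$um
  sorted[3] = eapot$umbrelt
  sorted[4] = elteapot$umbr
  sorted[5] = lteapot$umbre
  sorted[6] = mbrelteapot$u
  sorted[7] = ot$umbrelteap
  sorted[8] = pot$umbreltea
  sorted[9] = relteapot$umb
  sorted[10] = t$umbrelteapo
  sorted[11] = teapot$umbrel
  sorted[12] = umbrelteapot$
sorted[3] = eapot$umbrelt

Answer: eapot$umbrelt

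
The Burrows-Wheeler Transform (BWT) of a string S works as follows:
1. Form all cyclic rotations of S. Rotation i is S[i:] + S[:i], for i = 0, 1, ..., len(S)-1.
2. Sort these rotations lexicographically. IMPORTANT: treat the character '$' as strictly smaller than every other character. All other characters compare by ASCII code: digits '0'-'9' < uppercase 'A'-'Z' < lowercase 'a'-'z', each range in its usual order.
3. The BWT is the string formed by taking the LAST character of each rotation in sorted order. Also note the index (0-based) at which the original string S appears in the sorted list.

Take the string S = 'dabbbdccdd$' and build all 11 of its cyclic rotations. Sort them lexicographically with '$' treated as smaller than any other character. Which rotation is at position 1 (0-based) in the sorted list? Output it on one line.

Answer: abbbdccdd$d

Derivation:
All 11 rotations (rotation i = S[i:]+S[:i]):
  rot[0] = dabbbdccdd$
  rot[1] = abbbdccdd$d
  rot[2] = bbbdccdd$da
  rot[3] = bbdccdd$dab
  rot[4] = bdccdd$dabb
  rot[5] = dccdd$dabbb
  rot[6] = ccdd$dabbbd
  rot[7] = cdd$dabbbdc
  rot[8] = dd$dabbbdcc
  rot[9] = d$dabbbdccd
  rot[10] = $dabbbdccdd
Sorted (with $ < everything):
  sorted[0] = $dabbbdccdd
  sorted[1] = abbbdccdd$d
  sorted[2] = bbbdccdd$da
  sorted[3] = bbdccdd$dab
  sorted[4] = bdccdd$dabb
  sorted[5] = ccdd$dabbbd
  sorted[6] = cdd$dabbbdc
  sorted[7] = d$dabbbdccd
  sorted[8] = dabbbdccdd$
  sorted[9] = dccdd$dabbb
  sorted[10] = dd$dabbbdcc
sorted[1] = abbbdccdd$d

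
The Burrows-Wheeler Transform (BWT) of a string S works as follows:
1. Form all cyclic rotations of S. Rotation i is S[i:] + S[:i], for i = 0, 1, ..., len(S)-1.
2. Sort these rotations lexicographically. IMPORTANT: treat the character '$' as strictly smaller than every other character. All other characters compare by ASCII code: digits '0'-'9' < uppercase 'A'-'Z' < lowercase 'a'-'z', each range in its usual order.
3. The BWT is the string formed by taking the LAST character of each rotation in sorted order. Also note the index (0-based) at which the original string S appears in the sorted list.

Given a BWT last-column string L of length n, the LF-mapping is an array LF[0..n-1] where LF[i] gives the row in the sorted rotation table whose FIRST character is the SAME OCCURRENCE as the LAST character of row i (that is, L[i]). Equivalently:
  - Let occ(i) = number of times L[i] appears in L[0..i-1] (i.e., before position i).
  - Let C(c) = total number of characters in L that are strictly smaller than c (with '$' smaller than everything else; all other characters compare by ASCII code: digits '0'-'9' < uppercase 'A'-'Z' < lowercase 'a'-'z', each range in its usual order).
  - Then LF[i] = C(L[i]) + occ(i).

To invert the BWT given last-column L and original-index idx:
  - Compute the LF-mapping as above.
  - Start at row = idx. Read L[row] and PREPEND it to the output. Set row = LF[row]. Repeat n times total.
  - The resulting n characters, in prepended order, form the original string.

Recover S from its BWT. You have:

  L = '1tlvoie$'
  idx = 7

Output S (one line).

LF mapping: 1 6 4 7 5 3 2 0
Walk LF starting at row 7, prepending L[row]:
  step 1: row=7, L[7]='$', prepend. Next row=LF[7]=0
  step 2: row=0, L[0]='1', prepend. Next row=LF[0]=1
  step 3: row=1, L[1]='t', prepend. Next row=LF[1]=6
  step 4: row=6, L[6]='e', prepend. Next row=LF[6]=2
  step 5: row=2, L[2]='l', prepend. Next row=LF[2]=4
  step 6: row=4, L[4]='o', prepend. Next row=LF[4]=5
  step 7: row=5, L[5]='i', prepend. Next row=LF[5]=3
  step 8: row=3, L[3]='v', prepend. Next row=LF[3]=7
Reversed output: violet1$

Answer: violet1$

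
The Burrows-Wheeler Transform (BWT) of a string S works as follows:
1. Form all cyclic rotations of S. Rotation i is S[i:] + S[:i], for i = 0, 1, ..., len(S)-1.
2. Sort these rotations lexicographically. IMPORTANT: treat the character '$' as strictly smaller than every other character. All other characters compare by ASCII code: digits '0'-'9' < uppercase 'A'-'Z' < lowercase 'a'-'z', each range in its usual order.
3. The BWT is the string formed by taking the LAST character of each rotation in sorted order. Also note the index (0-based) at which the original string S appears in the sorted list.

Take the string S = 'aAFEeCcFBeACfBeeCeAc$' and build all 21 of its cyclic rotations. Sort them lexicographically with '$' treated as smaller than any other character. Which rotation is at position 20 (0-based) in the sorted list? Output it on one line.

All 21 rotations (rotation i = S[i:]+S[:i]):
  rot[0] = aAFEeCcFBeACfBeeCeAc$
  rot[1] = AFEeCcFBeACfBeeCeAc$a
  rot[2] = FEeCcFBeACfBeeCeAc$aA
  rot[3] = EeCcFBeACfBeeCeAc$aAF
  rot[4] = eCcFBeACfBeeCeAc$aAFE
  rot[5] = CcFBeACfBeeCeAc$aAFEe
  rot[6] = cFBeACfBeeCeAc$aAFEeC
  rot[7] = FBeACfBeeCeAc$aAFEeCc
  rot[8] = BeACfBeeCeAc$aAFEeCcF
  rot[9] = eACfBeeCeAc$aAFEeCcFB
  rot[10] = ACfBeeCeAc$aAFEeCcFBe
  rot[11] = CfBeeCeAc$aAFEeCcFBeA
  rot[12] = fBeeCeAc$aAFEeCcFBeAC
  rot[13] = BeeCeAc$aAFEeCcFBeACf
  rot[14] = eeCeAc$aAFEeCcFBeACfB
  rot[15] = eCeAc$aAFEeCcFBeACfBe
  rot[16] = CeAc$aAFEeCcFBeACfBee
  rot[17] = eAc$aAFEeCcFBeACfBeeC
  rot[18] = Ac$aAFEeCcFBeACfBeeCe
  rot[19] = c$aAFEeCcFBeACfBeeCeA
  rot[20] = $aAFEeCcFBeACfBeeCeAc
Sorted (with $ < everything):
  sorted[0] = $aAFEeCcFBeACfBeeCeAc
  sorted[1] = ACfBeeCeAc$aAFEeCcFBe
  sorted[2] = AFEeCcFBeACfBeeCeAc$a
  sorted[3] = Ac$aAFEeCcFBeACfBeeCe
  sorted[4] = BeACfBeeCeAc$aAFEeCcF
  sorted[5] = BeeCeAc$aAFEeCcFBeACf
  sorted[6] = CcFBeACfBeeCeAc$aAFEe
  sorted[7] = CeAc$aAFEeCcFBeACfBee
  sorted[8] = CfBeeCeAc$aAFEeCcFBeA
  sorted[9] = EeCcFBeACfBeeCeAc$aAF
  sorted[10] = FBeACfBeeCeAc$aAFEeCc
  sorted[11] = FEeCcFBeACfBeeCeAc$aA
  sorted[12] = aAFEeCcFBeACfBeeCeAc$
  sorted[13] = c$aAFEeCcFBeACfBeeCeA
  sorted[14] = cFBeACfBeeCeAc$aAFEeC
  sorted[15] = eACfBeeCeAc$aAFEeCcFB
  sorted[16] = eAc$aAFEeCcFBeACfBeeC
  sorted[17] = eCcFBeACfBeeCeAc$aAFE
  sorted[18] = eCeAc$aAFEeCcFBeACfBe
  sorted[19] = eeCeAc$aAFEeCcFBeACfB
  sorted[20] = fBeeCeAc$aAFEeCcFBeAC
sorted[20] = fBeeCeAc$aAFEeCcFBeAC

Answer: fBeeCeAc$aAFEeCcFBeAC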